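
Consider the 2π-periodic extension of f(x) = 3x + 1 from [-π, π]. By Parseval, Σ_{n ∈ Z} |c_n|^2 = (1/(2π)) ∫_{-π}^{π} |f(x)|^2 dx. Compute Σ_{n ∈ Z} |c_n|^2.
Σ |c_n|^2 = 3π^2 + 1

Expand and integrate term by term over [-π, π]:
  ∫ (3x)^2 dx = 9·(2π^3/3); ∫ 2·3·(1)·x dx = 0 (odd integrand); ∫ 1^2 dx = 1·2π.
So (1/(2π)) ∫_{-π}^{π} (3x + 1)^2 dx = 9π^2/3 + 1 = 3π^2 + 1.
Parseval ⇒ Σ |c_n|^2 = 3π^2 + 1.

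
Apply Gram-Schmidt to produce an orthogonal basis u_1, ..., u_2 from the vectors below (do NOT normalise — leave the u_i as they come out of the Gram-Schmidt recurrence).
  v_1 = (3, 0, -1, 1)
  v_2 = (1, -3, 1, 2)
Orthogonal basis:
  u_1 = (3, 0, -1, 1)
  u_2 = (-1/11, -3, 15/11, 18/11)

Apply the Gram-Schmidt recurrence
  u_1 = v_1
  u_i = v_i − Σ_{j<i} ((v_i · u_j) / (u_j · u_j)) · u_j.

Step by step this gives:
  u_1 = (3, 0, -1, 1)
  u_2 = (-1/11, -3, 15/11, 18/11)

Orthogonality check:
  u_2 · u_1 = 0 (should be 0)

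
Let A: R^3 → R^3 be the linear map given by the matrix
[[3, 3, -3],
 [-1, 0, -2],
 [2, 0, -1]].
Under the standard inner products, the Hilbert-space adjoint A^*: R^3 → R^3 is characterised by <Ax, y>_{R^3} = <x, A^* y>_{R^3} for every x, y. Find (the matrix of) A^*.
A^* = A^T =
[[3, -1, 2],
 [3, 0, 0],
 [-3, -2, -1]]

For real matrices with standard dot products, the defining identity <Ax, y> = <x, A^* y> gives (Ax)^T y = x^T (A^*) y, i.e. x^T A^T y = x^T (A^*) y. Since this holds for all x, y, we must have A^* = A^T. Therefore
A^* =
[[3, -1, 2],
 [3, 0, 0],
 [-3, -2, -1]].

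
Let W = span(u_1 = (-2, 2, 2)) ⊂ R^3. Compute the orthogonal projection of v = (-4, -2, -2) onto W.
proj_W(v) = (0, 0, 0)

Set up U = [u_1 | ... | u_1] ∈ R^(3×1). The projector onto W = col(U) is P = U (U^T U)^(-1) U^T.
Compute U^T U =
  [12],
and U^T v = (0).
Solve U^T U · c = U^T v for the coefficients: c = (0). The projection is proj_W(v) = U c.
Check: (v - proj_W(v)) · u_1 = 0  (should be 0).
Result: proj_W(v) = (0, 0, 0).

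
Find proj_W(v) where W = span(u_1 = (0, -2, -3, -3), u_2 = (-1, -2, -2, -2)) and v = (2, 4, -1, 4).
proj_W(v) = (8/3, 3, 11/6, 11/6)

Set up U = [u_1 | ... | u_2] ∈ R^(4×2). The projector onto W = col(U) is P = U (U^T U)^(-1) U^T.
Compute U^T U =
  [22, 16]
  [16, 13],
and U^T v = (-17, -16).
Solve U^T U · c = U^T v for the coefficients: c = (7/6, -8/3). The projection is proj_W(v) = U c.
Check: (v - proj_W(v)) · u_1 = 0  (should be 0).
Check: (v - proj_W(v)) · u_2 = 0  (should be 0).
Result: proj_W(v) = (8/3, 3, 11/6, 11/6).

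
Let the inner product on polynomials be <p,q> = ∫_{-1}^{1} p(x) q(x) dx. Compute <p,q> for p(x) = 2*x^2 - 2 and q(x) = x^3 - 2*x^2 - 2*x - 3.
<p,q> = 136/15

Expand the product: p(x)·q(x) = 2*x^5 - 4*x^4 - 6*x^3 - 2*x^2 + 4*x + 6.
∫_{-1}^{1} of each monomial x^k gives [2/(k+1) if k even, 0 if k odd]. Integrating term-by-term (or equivalently evaluating the antiderivative F(x) = x^6/3 - 4*x^5/5 - 3*x^4/2 - 2*x^3/3 + 2*x^2 + 6*x at the endpoints):
  F(1) − F(−1) = 161/30 − (-37/10) = 136/15.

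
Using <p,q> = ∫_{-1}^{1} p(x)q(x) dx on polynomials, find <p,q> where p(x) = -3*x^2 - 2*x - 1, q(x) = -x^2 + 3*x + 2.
<p,q> = -152/15

Expand the product: p(x)·q(x) = 3*x^4 - 7*x^3 - 11*x^2 - 7*x - 2.
∫_{-1}^{1} of each monomial x^k gives [2/(k+1) if k even, 0 if k odd]. Integrating term-by-term (or equivalently evaluating the antiderivative F(x) = 3*x^5/5 - 7*x^4/4 - 11*x^3/3 - 7*x^2/2 - 2*x at the endpoints):
  F(1) − F(−1) = -619/60 − (-11/60) = -152/15.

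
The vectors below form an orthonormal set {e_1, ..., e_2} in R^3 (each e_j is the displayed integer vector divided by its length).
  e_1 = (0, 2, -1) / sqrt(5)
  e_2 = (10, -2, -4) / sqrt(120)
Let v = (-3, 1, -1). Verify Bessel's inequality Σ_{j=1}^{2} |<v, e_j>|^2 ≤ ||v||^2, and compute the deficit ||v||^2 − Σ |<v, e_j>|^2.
Σ |<v, e_j>|^2 = 25/3; ||v||^2 = 11; deficit = 8/3

Write each e_j = u_j / sqrt(<u_j, u_j>) where u_j is the displayed integer vector. Then <v, e_j> = <v, u_j> / sqrt(<u_j, u_j>), so |<v, e_j>|^2 = <v, u_j>^2 / <u_j, u_j>.
Coefficients: <v, e_1> = 3/sqrt(5), <v, e_2> = -28/sqrt(120).
Square and sum: Σ |<v, e_j>|^2 = 25/3.
Compute ||v||^2 = v·v = 11.
Deficit = 11 − 25/3 = 8/3 ≥ 0, confirming Bessel's inequality. (The deficit equals ||v − Σ <v,e_j> e_j||^2, the squared distance from v to span{e_j}.)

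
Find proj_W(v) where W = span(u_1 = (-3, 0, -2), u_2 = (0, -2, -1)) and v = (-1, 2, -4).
proj_W(v) = (-165/61, 44/61, -88/61)

Set up U = [u_1 | ... | u_2] ∈ R^(3×2). The projector onto W = col(U) is P = U (U^T U)^(-1) U^T.
Compute U^T U =
  [13, 2]
  [2, 5],
and U^T v = (11, 0).
Solve U^T U · c = U^T v for the coefficients: c = (55/61, -22/61). The projection is proj_W(v) = U c.
Check: (v - proj_W(v)) · u_1 = 0  (should be 0).
Check: (v - proj_W(v)) · u_2 = 0  (should be 0).
Result: proj_W(v) = (-165/61, 44/61, -88/61).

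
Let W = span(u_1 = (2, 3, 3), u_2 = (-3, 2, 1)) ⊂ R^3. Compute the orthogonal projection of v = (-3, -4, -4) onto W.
proj_W(v) = (-894/299, -1185/299, -93/23)

Set up U = [u_1 | ... | u_2] ∈ R^(3×2). The projector onto W = col(U) is P = U (U^T U)^(-1) U^T.
Compute U^T U =
  [22, 3]
  [3, 14],
and U^T v = (-30, -3).
Solve U^T U · c = U^T v for the coefficients: c = (-411/299, 24/299). The projection is proj_W(v) = U c.
Check: (v - proj_W(v)) · u_1 = 0  (should be 0).
Check: (v - proj_W(v)) · u_2 = 0  (should be 0).
Result: proj_W(v) = (-894/299, -1185/299, -93/23).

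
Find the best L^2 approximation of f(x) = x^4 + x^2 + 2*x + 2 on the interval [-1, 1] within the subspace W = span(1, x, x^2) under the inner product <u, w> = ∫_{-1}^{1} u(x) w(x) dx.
g(x) = 13*x^2/7 + 2*x + 67/35

The best approximation g ∈ W is the orthogonal projection of f onto W. Writing g = a_0 + a_1 x + a_2 x^2, the coefficients solve the normal equations G · a = b where
  G_{ij} = <φ_i, φ_j> and b_i = <f, φ_i>, with φ_0 = 1, φ_1 = x, φ_2 = x^2.
G =
  [2, 0, 2/3]
  [0, 2/3, 0]
  [2/3, 0, 2/5],
b = (76/15, 4/3, 212/105).
Solving gives a_0 = 67/35, a_1 = 2, a_2 = 13/7, so
  g(x) = 13*x^2/7 + 2*x + 67/35.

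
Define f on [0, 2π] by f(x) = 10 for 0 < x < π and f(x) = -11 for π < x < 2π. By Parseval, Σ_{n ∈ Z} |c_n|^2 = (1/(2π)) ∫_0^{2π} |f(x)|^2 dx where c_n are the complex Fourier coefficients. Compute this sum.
Σ |c_n|^2 = 221/2

Parseval equates the L^2 energy of f (normalised by 1/(2π)) with the ℓ^2 sum of its Fourier coefficients: (1/(2π)) ∫_0^{2π} |f|^2 = Σ |c_n|^2.
Compute the left side: (1/(2π)) [∫_0^π 10^2 dx + ∫_π^{2π} (-11)^2 dx] = (1/(2π)) · (100π + 121π) = (100 + 121)/2 = 221/2.
So Σ_{n ∈ Z} |c_n|^2 = 221/2.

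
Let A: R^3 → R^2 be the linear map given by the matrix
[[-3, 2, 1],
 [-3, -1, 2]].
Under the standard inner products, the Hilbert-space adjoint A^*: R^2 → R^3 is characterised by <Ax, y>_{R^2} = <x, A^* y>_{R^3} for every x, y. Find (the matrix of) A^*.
A^* = A^T =
[[-3, -3],
 [2, -1],
 [1, 2]]

For real matrices with standard dot products, the defining identity <Ax, y> = <x, A^* y> gives (Ax)^T y = x^T (A^*) y, i.e. x^T A^T y = x^T (A^*) y. Since this holds for all x, y, we must have A^* = A^T. Therefore
A^* =
[[-3, -3],
 [2, -1],
 [1, 2]].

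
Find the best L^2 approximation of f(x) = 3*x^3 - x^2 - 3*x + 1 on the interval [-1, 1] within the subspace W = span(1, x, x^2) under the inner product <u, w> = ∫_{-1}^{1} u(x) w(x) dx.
g(x) = -x^2 - 6*x/5 + 1

The best approximation g ∈ W is the orthogonal projection of f onto W. Writing g = a_0 + a_1 x + a_2 x^2, the coefficients solve the normal equations G · a = b where
  G_{ij} = <φ_i, φ_j> and b_i = <f, φ_i>, with φ_0 = 1, φ_1 = x, φ_2 = x^2.
G =
  [2, 0, 2/3]
  [0, 2/3, 0]
  [2/3, 0, 2/5],
b = (4/3, -4/5, 4/15).
Solving gives a_0 = 1, a_1 = -6/5, a_2 = -1, so
  g(x) = -x^2 - 6*x/5 + 1.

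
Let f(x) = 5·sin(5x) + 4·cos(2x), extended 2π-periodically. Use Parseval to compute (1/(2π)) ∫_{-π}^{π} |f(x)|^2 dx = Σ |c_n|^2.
Σ |c_n|^2 = 41/2

Expand |f|^2 and use orthogonality of {sin(nx), cos(mx)} on [-π, π]:
  ∫_{-π}^{π} sin(nx)^2 dx = π, ∫ cos(mx)^2 dx = π, and cross terms integrate to 0.
So ∫_{-π}^{π} f(x)^2 dx = 5^2 · π + 4^2 · π = (25 + 16)π.
Divide by 2π: (25 + 16)/2 = 41/2.
By Parseval, this equals Σ |c_n|^2.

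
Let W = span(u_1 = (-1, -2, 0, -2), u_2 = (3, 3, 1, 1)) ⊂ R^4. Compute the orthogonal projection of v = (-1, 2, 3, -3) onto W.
proj_W(v) = (87/59, -6/59, 60/59, -126/59)

Set up U = [u_1 | ... | u_2] ∈ R^(4×2). The projector onto W = col(U) is P = U (U^T U)^(-1) U^T.
Compute U^T U =
  [9, -11]
  [-11, 20],
and U^T v = (3, 3).
Solve U^T U · c = U^T v for the coefficients: c = (93/59, 60/59). The projection is proj_W(v) = U c.
Check: (v - proj_W(v)) · u_1 = 0  (should be 0).
Check: (v - proj_W(v)) · u_2 = 0  (should be 0).
Result: proj_W(v) = (87/59, -6/59, 60/59, -126/59).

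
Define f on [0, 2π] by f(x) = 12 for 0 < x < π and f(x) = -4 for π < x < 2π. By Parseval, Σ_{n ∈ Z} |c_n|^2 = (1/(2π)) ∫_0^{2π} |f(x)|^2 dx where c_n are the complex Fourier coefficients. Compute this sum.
Σ |c_n|^2 = 80

Parseval equates the L^2 energy of f (normalised by 1/(2π)) with the ℓ^2 sum of its Fourier coefficients: (1/(2π)) ∫_0^{2π} |f|^2 = Σ |c_n|^2.
Compute the left side: (1/(2π)) [∫_0^π 12^2 dx + ∫_π^{2π} (-4)^2 dx] = (1/(2π)) · (144π + 16π) = (144 + 16)/2 = 80.
So Σ_{n ∈ Z} |c_n|^2 = 80.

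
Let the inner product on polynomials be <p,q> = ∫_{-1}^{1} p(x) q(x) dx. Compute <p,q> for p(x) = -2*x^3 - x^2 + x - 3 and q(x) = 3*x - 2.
<p,q> = 194/15

Expand the product: p(x)·q(x) = -6*x^4 + x^3 + 5*x^2 - 11*x + 6.
∫_{-1}^{1} of each monomial x^k gives [2/(k+1) if k even, 0 if k odd]. Integrating term-by-term (or equivalently evaluating the antiderivative F(x) = -6*x^5/5 + x^4/4 + 5*x^3/3 - 11*x^2/2 + 6*x at the endpoints):
  F(1) − F(−1) = 73/60 − (-703/60) = 194/15.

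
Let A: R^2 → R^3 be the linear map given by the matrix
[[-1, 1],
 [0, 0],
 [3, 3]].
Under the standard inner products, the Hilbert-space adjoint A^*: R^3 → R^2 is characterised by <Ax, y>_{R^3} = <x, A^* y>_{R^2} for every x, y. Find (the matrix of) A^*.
A^* = A^T =
[[-1, 0, 3],
 [1, 0, 3]]

For real matrices with standard dot products, the defining identity <Ax, y> = <x, A^* y> gives (Ax)^T y = x^T (A^*) y, i.e. x^T A^T y = x^T (A^*) y. Since this holds for all x, y, we must have A^* = A^T. Therefore
A^* =
[[-1, 0, 3],
 [1, 0, 3]].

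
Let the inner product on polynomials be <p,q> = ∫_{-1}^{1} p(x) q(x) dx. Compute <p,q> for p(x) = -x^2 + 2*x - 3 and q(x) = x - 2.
<p,q> = 44/3

Expand the product: p(x)·q(x) = -x^3 + 4*x^2 - 7*x + 6.
∫_{-1}^{1} of each monomial x^k gives [2/(k+1) if k even, 0 if k odd]. Integrating term-by-term (or equivalently evaluating the antiderivative F(x) = -x^4/4 + 4*x^3/3 - 7*x^2/2 + 6*x at the endpoints):
  F(1) − F(−1) = 43/12 − (-133/12) = 44/3.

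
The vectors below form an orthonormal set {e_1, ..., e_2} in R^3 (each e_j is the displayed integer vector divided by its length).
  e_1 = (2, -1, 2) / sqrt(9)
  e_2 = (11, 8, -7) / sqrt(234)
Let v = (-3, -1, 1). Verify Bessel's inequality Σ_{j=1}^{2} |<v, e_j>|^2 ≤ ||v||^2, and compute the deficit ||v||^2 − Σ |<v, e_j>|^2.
Σ |<v, e_j>|^2 = 141/13; ||v||^2 = 11; deficit = 2/13

Write each e_j = u_j / sqrt(<u_j, u_j>) where u_j is the displayed integer vector. Then <v, e_j> = <v, u_j> / sqrt(<u_j, u_j>), so |<v, e_j>|^2 = <v, u_j>^2 / <u_j, u_j>.
Coefficients: <v, e_1> = -3/sqrt(9), <v, e_2> = -48/sqrt(234).
Square and sum: Σ |<v, e_j>|^2 = 141/13.
Compute ||v||^2 = v·v = 11.
Deficit = 11 − 141/13 = 2/13 ≥ 0, confirming Bessel's inequality. (The deficit equals ||v − Σ <v,e_j> e_j||^2, the squared distance from v to span{e_j}.)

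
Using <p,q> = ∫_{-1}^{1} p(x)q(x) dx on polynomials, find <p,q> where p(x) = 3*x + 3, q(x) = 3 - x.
<p,q> = 16

Expand the product: p(x)·q(x) = -3*x^2 + 6*x + 9.
∫_{-1}^{1} of each monomial x^k gives [2/(k+1) if k even, 0 if k odd]. Integrating term-by-term (or equivalently evaluating the antiderivative F(x) = -x^3 + 3*x^2 + 9*x at the endpoints):
  F(1) − F(−1) = 11 − (-5) = 16.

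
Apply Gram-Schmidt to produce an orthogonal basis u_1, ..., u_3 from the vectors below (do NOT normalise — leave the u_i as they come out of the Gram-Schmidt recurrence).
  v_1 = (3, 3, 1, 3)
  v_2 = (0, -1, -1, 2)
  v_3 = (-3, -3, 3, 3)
Orthogonal basis:
  u_1 = (3, 3, 1, 3)
  u_2 = (-3/14, -17/14, -15/14, 25/14)
  u_3 = (-87/41, -42/41, 180/41, 69/41)

Apply the Gram-Schmidt recurrence
  u_1 = v_1
  u_i = v_i − Σ_{j<i} ((v_i · u_j) / (u_j · u_j)) · u_j.

Step by step this gives:
  u_1 = (3, 3, 1, 3)
  u_2 = (-3/14, -17/14, -15/14, 25/14)
  u_3 = (-87/41, -42/41, 180/41, 69/41)

Orthogonality check:
  u_2 · u_1 = 0 (should be 0)
  u_3 · u_1 = 0 (should be 0)
  u_3 · u_2 = 0 (should be 0)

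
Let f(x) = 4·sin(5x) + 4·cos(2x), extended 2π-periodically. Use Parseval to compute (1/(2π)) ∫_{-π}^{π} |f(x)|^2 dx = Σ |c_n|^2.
Σ |c_n|^2 = 16

Expand |f|^2 and use orthogonality of {sin(nx), cos(mx)} on [-π, π]:
  ∫_{-π}^{π} sin(nx)^2 dx = π, ∫ cos(mx)^2 dx = π, and cross terms integrate to 0.
So ∫_{-π}^{π} f(x)^2 dx = 4^2 · π + 4^2 · π = (16 + 16)π.
Divide by 2π: (16 + 16)/2 = 16.
By Parseval, this equals Σ |c_n|^2.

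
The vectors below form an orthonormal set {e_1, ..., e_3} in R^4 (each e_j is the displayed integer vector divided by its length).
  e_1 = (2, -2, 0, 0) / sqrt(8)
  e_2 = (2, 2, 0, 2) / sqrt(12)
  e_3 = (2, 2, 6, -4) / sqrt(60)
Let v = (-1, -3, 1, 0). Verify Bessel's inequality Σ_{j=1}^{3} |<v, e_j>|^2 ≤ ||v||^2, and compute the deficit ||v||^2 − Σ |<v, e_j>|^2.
Σ |<v, e_j>|^2 = 37/5; ||v||^2 = 11; deficit = 18/5

Write each e_j = u_j / sqrt(<u_j, u_j>) where u_j is the displayed integer vector. Then <v, e_j> = <v, u_j> / sqrt(<u_j, u_j>), so |<v, e_j>|^2 = <v, u_j>^2 / <u_j, u_j>.
Coefficients: <v, e_1> = 4/sqrt(8), <v, e_2> = -8/sqrt(12), <v, e_3> = -2/sqrt(60).
Square and sum: Σ |<v, e_j>|^2 = 37/5.
Compute ||v||^2 = v·v = 11.
Deficit = 11 − 37/5 = 18/5 ≥ 0, confirming Bessel's inequality. (The deficit equals ||v − Σ <v,e_j> e_j||^2, the squared distance from v to span{e_j}.)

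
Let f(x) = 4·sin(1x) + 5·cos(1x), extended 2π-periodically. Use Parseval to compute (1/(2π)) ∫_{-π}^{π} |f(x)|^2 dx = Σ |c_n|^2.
Σ |c_n|^2 = 41/2

Expand |f|^2 and use orthogonality of {sin(nx), cos(mx)} on [-π, π]:
  ∫_{-π}^{π} sin(nx)^2 dx = π, ∫ cos(mx)^2 dx = π, and cross terms integrate to 0.
So ∫_{-π}^{π} f(x)^2 dx = 4^2 · π + 5^2 · π = (16 + 25)π.
Divide by 2π: (16 + 25)/2 = 41/2.
By Parseval, this equals Σ |c_n|^2.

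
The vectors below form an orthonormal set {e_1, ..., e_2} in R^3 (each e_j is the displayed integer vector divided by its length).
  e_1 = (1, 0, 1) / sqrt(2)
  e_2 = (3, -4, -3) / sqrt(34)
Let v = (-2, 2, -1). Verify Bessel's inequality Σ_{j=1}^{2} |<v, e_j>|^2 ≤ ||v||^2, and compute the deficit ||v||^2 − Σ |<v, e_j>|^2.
Σ |<v, e_j>|^2 = 137/17; ||v||^2 = 9; deficit = 16/17

Write each e_j = u_j / sqrt(<u_j, u_j>) where u_j is the displayed integer vector. Then <v, e_j> = <v, u_j> / sqrt(<u_j, u_j>), so |<v, e_j>|^2 = <v, u_j>^2 / <u_j, u_j>.
Coefficients: <v, e_1> = -3/sqrt(2), <v, e_2> = -11/sqrt(34).
Square and sum: Σ |<v, e_j>|^2 = 137/17.
Compute ||v||^2 = v·v = 9.
Deficit = 9 − 137/17 = 16/17 ≥ 0, confirming Bessel's inequality. (The deficit equals ||v − Σ <v,e_j> e_j||^2, the squared distance from v to span{e_j}.)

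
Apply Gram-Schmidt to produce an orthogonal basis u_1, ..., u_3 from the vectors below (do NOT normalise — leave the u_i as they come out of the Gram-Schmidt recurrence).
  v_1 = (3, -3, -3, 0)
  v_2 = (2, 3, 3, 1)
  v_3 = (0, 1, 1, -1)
Orthogonal basis:
  u_1 = (3, -3, -3, 0)
  u_2 = (10/3, 5/3, 5/3, 1)
  u_3 = (12/53, 6/53, 6/53, -60/53)

Apply the Gram-Schmidt recurrence
  u_1 = v_1
  u_i = v_i − Σ_{j<i} ((v_i · u_j) / (u_j · u_j)) · u_j.

Step by step this gives:
  u_1 = (3, -3, -3, 0)
  u_2 = (10/3, 5/3, 5/3, 1)
  u_3 = (12/53, 6/53, 6/53, -60/53)

Orthogonality check:
  u_2 · u_1 = 0 (should be 0)
  u_3 · u_1 = 0 (should be 0)
  u_3 · u_2 = 0 (should be 0)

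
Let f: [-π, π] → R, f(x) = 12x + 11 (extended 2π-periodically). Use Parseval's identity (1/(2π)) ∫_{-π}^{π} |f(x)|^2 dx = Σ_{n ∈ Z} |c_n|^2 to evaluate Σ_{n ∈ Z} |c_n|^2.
Σ |c_n|^2 = 48π^2 + 121

Expand and integrate term by term over [-π, π]:
  ∫ (12x)^2 dx = 144·(2π^3/3); ∫ 2·12·(11)·x dx = 0 (odd integrand); ∫ 11^2 dx = 121·2π.
So (1/(2π)) ∫_{-π}^{π} (12x + 11)^2 dx = 144π^2/3 + 121 = 48π^2 + 121.
Parseval ⇒ Σ |c_n|^2 = 48π^2 + 121.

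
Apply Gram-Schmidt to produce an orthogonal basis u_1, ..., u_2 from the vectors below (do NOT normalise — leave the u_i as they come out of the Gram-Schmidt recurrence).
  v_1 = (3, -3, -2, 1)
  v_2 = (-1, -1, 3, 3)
Orthogonal basis:
  u_1 = (3, -3, -2, 1)
  u_2 = (-14/23, -32/23, 63/23, 72/23)

Apply the Gram-Schmidt recurrence
  u_1 = v_1
  u_i = v_i − Σ_{j<i} ((v_i · u_j) / (u_j · u_j)) · u_j.

Step by step this gives:
  u_1 = (3, -3, -2, 1)
  u_2 = (-14/23, -32/23, 63/23, 72/23)

Orthogonality check:
  u_2 · u_1 = 0 (should be 0)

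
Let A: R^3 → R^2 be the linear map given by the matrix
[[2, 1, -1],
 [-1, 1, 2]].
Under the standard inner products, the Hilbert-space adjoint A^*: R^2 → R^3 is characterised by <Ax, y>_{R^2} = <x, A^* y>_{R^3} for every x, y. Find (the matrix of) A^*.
A^* = A^T =
[[2, -1],
 [1, 1],
 [-1, 2]]

For real matrices with standard dot products, the defining identity <Ax, y> = <x, A^* y> gives (Ax)^T y = x^T (A^*) y, i.e. x^T A^T y = x^T (A^*) y. Since this holds for all x, y, we must have A^* = A^T. Therefore
A^* =
[[2, -1],
 [1, 1],
 [-1, 2]].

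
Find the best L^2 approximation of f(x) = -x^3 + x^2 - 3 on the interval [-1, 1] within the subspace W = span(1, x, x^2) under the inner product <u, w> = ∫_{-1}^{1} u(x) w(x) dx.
g(x) = x^2 - 3*x/5 - 3

The best approximation g ∈ W is the orthogonal projection of f onto W. Writing g = a_0 + a_1 x + a_2 x^2, the coefficients solve the normal equations G · a = b where
  G_{ij} = <φ_i, φ_j> and b_i = <f, φ_i>, with φ_0 = 1, φ_1 = x, φ_2 = x^2.
G =
  [2, 0, 2/3]
  [0, 2/3, 0]
  [2/3, 0, 2/5],
b = (-16/3, -2/5, -8/5).
Solving gives a_0 = -3, a_1 = -3/5, a_2 = 1, so
  g(x) = x^2 - 3*x/5 - 3.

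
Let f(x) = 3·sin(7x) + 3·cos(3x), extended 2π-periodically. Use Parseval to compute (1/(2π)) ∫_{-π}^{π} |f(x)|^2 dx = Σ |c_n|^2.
Σ |c_n|^2 = 9

Expand |f|^2 and use orthogonality of {sin(nx), cos(mx)} on [-π, π]:
  ∫_{-π}^{π} sin(nx)^2 dx = π, ∫ cos(mx)^2 dx = π, and cross terms integrate to 0.
So ∫_{-π}^{π} f(x)^2 dx = 3^2 · π + 3^2 · π = (9 + 9)π.
Divide by 2π: (9 + 9)/2 = 9.
By Parseval, this equals Σ |c_n|^2.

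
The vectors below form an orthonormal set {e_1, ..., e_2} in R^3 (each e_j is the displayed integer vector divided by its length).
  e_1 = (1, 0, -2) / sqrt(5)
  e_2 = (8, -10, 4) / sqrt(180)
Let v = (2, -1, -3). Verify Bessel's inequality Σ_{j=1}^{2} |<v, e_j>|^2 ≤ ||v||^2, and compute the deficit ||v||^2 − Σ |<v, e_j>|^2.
Σ |<v, e_j>|^2 = 125/9; ||v||^2 = 14; deficit = 1/9

Write each e_j = u_j / sqrt(<u_j, u_j>) where u_j is the displayed integer vector. Then <v, e_j> = <v, u_j> / sqrt(<u_j, u_j>), so |<v, e_j>|^2 = <v, u_j>^2 / <u_j, u_j>.
Coefficients: <v, e_1> = 8/sqrt(5), <v, e_2> = 14/sqrt(180).
Square and sum: Σ |<v, e_j>|^2 = 125/9.
Compute ||v||^2 = v·v = 14.
Deficit = 14 − 125/9 = 1/9 ≥ 0, confirming Bessel's inequality. (The deficit equals ||v − Σ <v,e_j> e_j||^2, the squared distance from v to span{e_j}.)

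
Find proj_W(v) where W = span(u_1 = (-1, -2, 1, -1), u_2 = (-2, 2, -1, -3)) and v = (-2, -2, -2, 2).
proj_W(v) = (10/63, -64/63, 32/63, 8/21)

Set up U = [u_1 | ... | u_2] ∈ R^(4×2). The projector onto W = col(U) is P = U (U^T U)^(-1) U^T.
Compute U^T U =
  [7, 0]
  [0, 18],
and U^T v = (2, -4).
Solve U^T U · c = U^T v for the coefficients: c = (2/7, -2/9). The projection is proj_W(v) = U c.
Check: (v - proj_W(v)) · u_1 = 0  (should be 0).
Check: (v - proj_W(v)) · u_2 = 0  (should be 0).
Result: proj_W(v) = (10/63, -64/63, 32/63, 8/21).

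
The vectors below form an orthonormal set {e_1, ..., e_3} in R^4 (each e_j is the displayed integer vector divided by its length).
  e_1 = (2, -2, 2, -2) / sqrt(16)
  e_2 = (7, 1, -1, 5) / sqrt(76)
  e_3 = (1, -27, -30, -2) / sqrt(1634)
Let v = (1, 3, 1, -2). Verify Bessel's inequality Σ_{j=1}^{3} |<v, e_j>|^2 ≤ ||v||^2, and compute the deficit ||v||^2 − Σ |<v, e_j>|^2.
Σ |<v, e_j>|^2 = 307/43; ||v||^2 = 15; deficit = 338/43

Write each e_j = u_j / sqrt(<u_j, u_j>) where u_j is the displayed integer vector. Then <v, e_j> = <v, u_j> / sqrt(<u_j, u_j>), so |<v, e_j>|^2 = <v, u_j>^2 / <u_j, u_j>.
Coefficients: <v, e_1> = 2/sqrt(16), <v, e_2> = -1/sqrt(76), <v, e_3> = -106/sqrt(1634).
Square and sum: Σ |<v, e_j>|^2 = 307/43.
Compute ||v||^2 = v·v = 15.
Deficit = 15 − 307/43 = 338/43 ≥ 0, confirming Bessel's inequality. (The deficit equals ||v − Σ <v,e_j> e_j||^2, the squared distance from v to span{e_j}.)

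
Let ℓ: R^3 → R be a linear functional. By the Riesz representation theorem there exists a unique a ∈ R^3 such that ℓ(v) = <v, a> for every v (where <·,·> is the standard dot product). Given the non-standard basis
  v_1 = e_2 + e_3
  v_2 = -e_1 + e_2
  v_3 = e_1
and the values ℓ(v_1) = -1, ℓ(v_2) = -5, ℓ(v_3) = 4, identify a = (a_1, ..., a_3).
a = (4, -1, 0)

Write a = (a_1, ..., a_3) in the standard basis. For each basis vector v_i, ℓ(v_i) = <v_i, a> is a linear equation in the a_j's. Collect the n equations into a matrix system V a = ℓ, where row i of V is v_i (expressed in the standard basis). Since V is invertible (lower-triangular with 1s on the diagonal, up to permutation), solve by back-substitution:
  V =
[[0, 1, 1],
 [-1, 1, 0],
 [1, 0, 0]]
  V a = (-1, -5, 4)
Solving gives a = (4, -1, 0).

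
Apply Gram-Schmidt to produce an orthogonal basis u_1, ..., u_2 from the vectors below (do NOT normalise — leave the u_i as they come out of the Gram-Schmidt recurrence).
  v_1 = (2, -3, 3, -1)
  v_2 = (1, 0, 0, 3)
Orthogonal basis:
  u_1 = (2, -3, 3, -1)
  u_2 = (25/23, -3/23, 3/23, 68/23)

Apply the Gram-Schmidt recurrence
  u_1 = v_1
  u_i = v_i − Σ_{j<i} ((v_i · u_j) / (u_j · u_j)) · u_j.

Step by step this gives:
  u_1 = (2, -3, 3, -1)
  u_2 = (25/23, -3/23, 3/23, 68/23)

Orthogonality check:
  u_2 · u_1 = 0 (should be 0)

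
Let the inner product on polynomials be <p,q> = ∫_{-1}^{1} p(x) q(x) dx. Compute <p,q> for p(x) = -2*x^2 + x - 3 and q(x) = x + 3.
<p,q> = -64/3

Expand the product: p(x)·q(x) = -2*x^3 - 5*x^2 - 9.
∫_{-1}^{1} of each monomial x^k gives [2/(k+1) if k even, 0 if k odd]. Integrating term-by-term (or equivalently evaluating the antiderivative F(x) = -x^4/2 - 5*x^3/3 - 9*x at the endpoints):
  F(1) − F(−1) = -67/6 − (61/6) = -64/3.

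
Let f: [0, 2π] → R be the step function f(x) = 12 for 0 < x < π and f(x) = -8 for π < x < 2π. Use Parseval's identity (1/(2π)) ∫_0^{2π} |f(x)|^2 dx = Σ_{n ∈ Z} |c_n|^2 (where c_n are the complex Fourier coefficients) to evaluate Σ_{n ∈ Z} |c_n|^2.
Σ |c_n|^2 = 104

Parseval equates the L^2 energy of f (normalised by 1/(2π)) with the ℓ^2 sum of its Fourier coefficients: (1/(2π)) ∫_0^{2π} |f|^2 = Σ |c_n|^2.
Compute the left side: (1/(2π)) [∫_0^π 12^2 dx + ∫_π^{2π} (-8)^2 dx] = (1/(2π)) · (144π + 64π) = (144 + 64)/2 = 104.
So Σ_{n ∈ Z} |c_n|^2 = 104.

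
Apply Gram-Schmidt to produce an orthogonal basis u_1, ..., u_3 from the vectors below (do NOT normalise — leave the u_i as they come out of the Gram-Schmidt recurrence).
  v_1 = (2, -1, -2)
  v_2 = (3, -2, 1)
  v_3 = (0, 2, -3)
Orthogonal basis:
  u_1 = (2, -1, -2)
  u_2 = (5/3, -4/3, 7/3)
  u_3 = (13/18, 52/45, 13/90)

Apply the Gram-Schmidt recurrence
  u_1 = v_1
  u_i = v_i − Σ_{j<i} ((v_i · u_j) / (u_j · u_j)) · u_j.

Step by step this gives:
  u_1 = (2, -1, -2)
  u_2 = (5/3, -4/3, 7/3)
  u_3 = (13/18, 52/45, 13/90)

Orthogonality check:
  u_2 · u_1 = 0 (should be 0)
  u_3 · u_1 = 0 (should be 0)
  u_3 · u_2 = 0 (should be 0)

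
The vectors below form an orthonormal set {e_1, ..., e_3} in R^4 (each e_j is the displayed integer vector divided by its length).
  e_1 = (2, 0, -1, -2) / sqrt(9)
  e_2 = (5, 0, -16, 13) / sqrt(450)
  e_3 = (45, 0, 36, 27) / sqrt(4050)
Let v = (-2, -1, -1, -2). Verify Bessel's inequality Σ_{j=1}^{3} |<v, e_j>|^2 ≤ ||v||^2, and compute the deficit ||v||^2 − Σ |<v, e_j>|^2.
Σ |<v, e_j>|^2 = 9; ||v||^2 = 10; deficit = 1

Write each e_j = u_j / sqrt(<u_j, u_j>) where u_j is the displayed integer vector. Then <v, e_j> = <v, u_j> / sqrt(<u_j, u_j>), so |<v, e_j>|^2 = <v, u_j>^2 / <u_j, u_j>.
Coefficients: <v, e_1> = 1/sqrt(9), <v, e_2> = -20/sqrt(450), <v, e_3> = -180/sqrt(4050).
Square and sum: Σ |<v, e_j>|^2 = 9.
Compute ||v||^2 = v·v = 10.
Deficit = 10 − 9 = 1 ≥ 0, confirming Bessel's inequality. (The deficit equals ||v − Σ <v,e_j> e_j||^2, the squared distance from v to span{e_j}.)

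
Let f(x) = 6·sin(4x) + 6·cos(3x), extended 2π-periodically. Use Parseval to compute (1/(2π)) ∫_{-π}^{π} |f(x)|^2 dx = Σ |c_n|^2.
Σ |c_n|^2 = 36

Expand |f|^2 and use orthogonality of {sin(nx), cos(mx)} on [-π, π]:
  ∫_{-π}^{π} sin(nx)^2 dx = π, ∫ cos(mx)^2 dx = π, and cross terms integrate to 0.
So ∫_{-π}^{π} f(x)^2 dx = 6^2 · π + 6^2 · π = (36 + 36)π.
Divide by 2π: (36 + 36)/2 = 36.
By Parseval, this equals Σ |c_n|^2.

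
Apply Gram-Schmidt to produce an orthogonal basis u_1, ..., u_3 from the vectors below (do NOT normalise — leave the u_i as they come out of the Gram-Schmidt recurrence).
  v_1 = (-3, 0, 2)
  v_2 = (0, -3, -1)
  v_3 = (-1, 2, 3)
Orthogonal basis:
  u_1 = (-3, 0, 2)
  u_2 = (-6/13, -3, -9/13)
  u_3 = (5/7, -5/14, 15/14)

Apply the Gram-Schmidt recurrence
  u_1 = v_1
  u_i = v_i − Σ_{j<i} ((v_i · u_j) / (u_j · u_j)) · u_j.

Step by step this gives:
  u_1 = (-3, 0, 2)
  u_2 = (-6/13, -3, -9/13)
  u_3 = (5/7, -5/14, 15/14)

Orthogonality check:
  u_2 · u_1 = 0 (should be 0)
  u_3 · u_1 = 0 (should be 0)
  u_3 · u_2 = 0 (should be 0)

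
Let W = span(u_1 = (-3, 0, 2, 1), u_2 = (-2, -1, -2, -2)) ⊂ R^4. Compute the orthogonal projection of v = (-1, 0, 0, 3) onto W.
proj_W(v) = (-61/91, 4/13, 134/91, 95/91)

Set up U = [u_1 | ... | u_2] ∈ R^(4×2). The projector onto W = col(U) is P = U (U^T U)^(-1) U^T.
Compute U^T U =
  [14, 0]
  [0, 13],
and U^T v = (6, -4).
Solve U^T U · c = U^T v for the coefficients: c = (3/7, -4/13). The projection is proj_W(v) = U c.
Check: (v - proj_W(v)) · u_1 = 0  (should be 0).
Check: (v - proj_W(v)) · u_2 = 0  (should be 0).
Result: proj_W(v) = (-61/91, 4/13, 134/91, 95/91).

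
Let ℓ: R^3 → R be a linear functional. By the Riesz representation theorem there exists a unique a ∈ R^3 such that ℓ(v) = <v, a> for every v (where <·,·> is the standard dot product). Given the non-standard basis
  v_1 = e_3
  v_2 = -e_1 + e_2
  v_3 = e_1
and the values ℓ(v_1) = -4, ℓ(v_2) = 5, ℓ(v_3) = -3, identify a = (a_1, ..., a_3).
a = (-3, 2, -4)

Write a = (a_1, ..., a_3) in the standard basis. For each basis vector v_i, ℓ(v_i) = <v_i, a> is a linear equation in the a_j's. Collect the n equations into a matrix system V a = ℓ, where row i of V is v_i (expressed in the standard basis). Since V is invertible (lower-triangular with 1s on the diagonal, up to permutation), solve by back-substitution:
  V =
[[0, 0, 1],
 [-1, 1, 0],
 [1, 0, 0]]
  V a = (-4, 5, -3)
Solving gives a = (-3, 2, -4).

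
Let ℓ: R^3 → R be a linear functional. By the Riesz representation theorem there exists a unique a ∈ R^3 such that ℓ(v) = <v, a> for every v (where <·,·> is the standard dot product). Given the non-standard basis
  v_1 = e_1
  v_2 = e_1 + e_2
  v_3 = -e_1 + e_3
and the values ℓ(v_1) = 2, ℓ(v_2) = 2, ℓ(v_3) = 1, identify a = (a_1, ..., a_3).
a = (2, 0, 3)

Write a = (a_1, ..., a_3) in the standard basis. For each basis vector v_i, ℓ(v_i) = <v_i, a> is a linear equation in the a_j's. Collect the n equations into a matrix system V a = ℓ, where row i of V is v_i (expressed in the standard basis). Since V is invertible (lower-triangular with 1s on the diagonal, up to permutation), solve by back-substitution:
  V =
[[1, 0, 0],
 [1, 1, 0],
 [-1, 0, 1]]
  V a = (2, 2, 1)
Solving gives a = (2, 0, 3).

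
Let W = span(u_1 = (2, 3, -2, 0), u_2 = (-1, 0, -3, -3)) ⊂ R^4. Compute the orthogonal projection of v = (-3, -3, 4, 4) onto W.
proj_W(v) = (-441/307, -1059/307, 1501/307, 795/307)

Set up U = [u_1 | ... | u_2] ∈ R^(4×2). The projector onto W = col(U) is P = U (U^T U)^(-1) U^T.
Compute U^T U =
  [17, 4]
  [4, 19],
and U^T v = (-23, -21).
Solve U^T U · c = U^T v for the coefficients: c = (-353/307, -265/307). The projection is proj_W(v) = U c.
Check: (v - proj_W(v)) · u_1 = 0  (should be 0).
Check: (v - proj_W(v)) · u_2 = 0  (should be 0).
Result: proj_W(v) = (-441/307, -1059/307, 1501/307, 795/307).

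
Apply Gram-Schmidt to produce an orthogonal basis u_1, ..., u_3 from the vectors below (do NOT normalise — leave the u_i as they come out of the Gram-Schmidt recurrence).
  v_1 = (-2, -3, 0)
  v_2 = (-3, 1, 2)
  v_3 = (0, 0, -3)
Orthogonal basis:
  u_1 = (-2, -3, 0)
  u_2 = (-33/13, 22/13, 2)
  u_3 = (-198/173, 132/173, -363/173)

Apply the Gram-Schmidt recurrence
  u_1 = v_1
  u_i = v_i − Σ_{j<i} ((v_i · u_j) / (u_j · u_j)) · u_j.

Step by step this gives:
  u_1 = (-2, -3, 0)
  u_2 = (-33/13, 22/13, 2)
  u_3 = (-198/173, 132/173, -363/173)

Orthogonality check:
  u_2 · u_1 = 0 (should be 0)
  u_3 · u_1 = 0 (should be 0)
  u_3 · u_2 = 0 (should be 0)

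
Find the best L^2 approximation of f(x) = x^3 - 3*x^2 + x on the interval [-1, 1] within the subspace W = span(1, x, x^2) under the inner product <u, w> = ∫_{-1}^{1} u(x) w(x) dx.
g(x) = -3*x^2 + 8*x/5

The best approximation g ∈ W is the orthogonal projection of f onto W. Writing g = a_0 + a_1 x + a_2 x^2, the coefficients solve the normal equations G · a = b where
  G_{ij} = <φ_i, φ_j> and b_i = <f, φ_i>, with φ_0 = 1, φ_1 = x, φ_2 = x^2.
G =
  [2, 0, 2/3]
  [0, 2/3, 0]
  [2/3, 0, 2/5],
b = (-2, 16/15, -6/5).
Solving gives a_0 = 0, a_1 = 8/5, a_2 = -3, so
  g(x) = -3*x^2 + 8*x/5.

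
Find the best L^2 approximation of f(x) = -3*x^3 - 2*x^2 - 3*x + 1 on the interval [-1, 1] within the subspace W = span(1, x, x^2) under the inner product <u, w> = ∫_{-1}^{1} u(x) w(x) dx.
g(x) = -2*x^2 - 24*x/5 + 1

The best approximation g ∈ W is the orthogonal projection of f onto W. Writing g = a_0 + a_1 x + a_2 x^2, the coefficients solve the normal equations G · a = b where
  G_{ij} = <φ_i, φ_j> and b_i = <f, φ_i>, with φ_0 = 1, φ_1 = x, φ_2 = x^2.
G =
  [2, 0, 2/3]
  [0, 2/3, 0]
  [2/3, 0, 2/5],
b = (2/3, -16/5, -2/15).
Solving gives a_0 = 1, a_1 = -24/5, a_2 = -2, so
  g(x) = -2*x^2 - 24*x/5 + 1.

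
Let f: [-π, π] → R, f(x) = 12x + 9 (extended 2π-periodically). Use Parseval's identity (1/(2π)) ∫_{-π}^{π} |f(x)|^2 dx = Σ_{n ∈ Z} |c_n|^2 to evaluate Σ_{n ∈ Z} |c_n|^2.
Σ |c_n|^2 = 48π^2 + 81

Expand and integrate term by term over [-π, π]:
  ∫ (12x)^2 dx = 144·(2π^3/3); ∫ 2·12·(9)·x dx = 0 (odd integrand); ∫ 9^2 dx = 81·2π.
So (1/(2π)) ∫_{-π}^{π} (12x + 9)^2 dx = 144π^2/3 + 81 = 48π^2 + 81.
Parseval ⇒ Σ |c_n|^2 = 48π^2 + 81.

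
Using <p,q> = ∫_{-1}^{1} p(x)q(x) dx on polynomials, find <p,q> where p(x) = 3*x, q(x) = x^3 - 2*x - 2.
<p,q> = -14/5

Expand the product: p(x)·q(x) = 3*x^4 - 6*x^2 - 6*x.
∫_{-1}^{1} of each monomial x^k gives [2/(k+1) if k even, 0 if k odd]. Integrating term-by-term (or equivalently evaluating the antiderivative F(x) = 3*x^5/5 - 2*x^3 - 3*x^2 at the endpoints):
  F(1) − F(−1) = -22/5 − (-8/5) = -14/5.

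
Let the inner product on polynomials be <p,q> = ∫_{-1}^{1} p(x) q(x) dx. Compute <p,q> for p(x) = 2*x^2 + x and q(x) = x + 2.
<p,q> = 10/3

Expand the product: p(x)·q(x) = 2*x^3 + 5*x^2 + 2*x.
∫_{-1}^{1} of each monomial x^k gives [2/(k+1) if k even, 0 if k odd]. Integrating term-by-term (or equivalently evaluating the antiderivative F(x) = x^4/2 + 5*x^3/3 + x^2 at the endpoints):
  F(1) − F(−1) = 19/6 − (-1/6) = 10/3.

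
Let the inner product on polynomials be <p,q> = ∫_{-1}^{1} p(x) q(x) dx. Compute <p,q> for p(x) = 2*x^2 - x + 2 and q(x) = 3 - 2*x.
<p,q> = 52/3

Expand the product: p(x)·q(x) = -4*x^3 + 8*x^2 - 7*x + 6.
∫_{-1}^{1} of each monomial x^k gives [2/(k+1) if k even, 0 if k odd]. Integrating term-by-term (or equivalently evaluating the antiderivative F(x) = -x^4 + 8*x^3/3 - 7*x^2/2 + 6*x at the endpoints):
  F(1) − F(−1) = 25/6 − (-79/6) = 52/3.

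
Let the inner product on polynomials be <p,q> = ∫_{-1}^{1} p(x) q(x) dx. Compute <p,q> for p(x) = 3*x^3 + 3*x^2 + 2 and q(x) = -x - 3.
<p,q> = -96/5

Expand the product: p(x)·q(x) = -3*x^4 - 12*x^3 - 9*x^2 - 2*x - 6.
∫_{-1}^{1} of each monomial x^k gives [2/(k+1) if k even, 0 if k odd]. Integrating term-by-term (or equivalently evaluating the antiderivative F(x) = -3*x^5/5 - 3*x^4 - 3*x^3 - x^2 - 6*x at the endpoints):
  F(1) − F(−1) = -68/5 − (28/5) = -96/5.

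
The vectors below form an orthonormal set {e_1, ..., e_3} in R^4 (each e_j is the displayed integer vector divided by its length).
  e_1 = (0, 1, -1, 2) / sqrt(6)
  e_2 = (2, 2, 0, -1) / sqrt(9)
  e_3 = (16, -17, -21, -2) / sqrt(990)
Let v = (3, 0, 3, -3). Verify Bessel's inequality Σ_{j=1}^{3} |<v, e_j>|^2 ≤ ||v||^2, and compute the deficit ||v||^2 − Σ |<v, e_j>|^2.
Σ |<v, e_j>|^2 = 1242/55; ||v||^2 = 27; deficit = 243/55

Write each e_j = u_j / sqrt(<u_j, u_j>) where u_j is the displayed integer vector. Then <v, e_j> = <v, u_j> / sqrt(<u_j, u_j>), so |<v, e_j>|^2 = <v, u_j>^2 / <u_j, u_j>.
Coefficients: <v, e_1> = -9/sqrt(6), <v, e_2> = 9/sqrt(9), <v, e_3> = -9/sqrt(990).
Square and sum: Σ |<v, e_j>|^2 = 1242/55.
Compute ||v||^2 = v·v = 27.
Deficit = 27 − 1242/55 = 243/55 ≥ 0, confirming Bessel's inequality. (The deficit equals ||v − Σ <v,e_j> e_j||^2, the squared distance from v to span{e_j}.)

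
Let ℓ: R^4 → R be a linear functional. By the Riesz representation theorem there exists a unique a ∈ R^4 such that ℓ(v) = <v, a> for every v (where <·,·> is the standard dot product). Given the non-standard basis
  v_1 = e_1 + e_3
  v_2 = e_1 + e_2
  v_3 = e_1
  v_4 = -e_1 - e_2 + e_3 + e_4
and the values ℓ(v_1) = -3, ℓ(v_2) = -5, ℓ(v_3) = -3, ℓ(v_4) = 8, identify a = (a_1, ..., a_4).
a = (-3, -2, 0, 3)

Write a = (a_1, ..., a_4) in the standard basis. For each basis vector v_i, ℓ(v_i) = <v_i, a> is a linear equation in the a_j's. Collect the n equations into a matrix system V a = ℓ, where row i of V is v_i (expressed in the standard basis). Since V is invertible (lower-triangular with 1s on the diagonal, up to permutation), solve by back-substitution:
  V =
[[1, 0, 1, 0],
 [1, 1, 0, 0],
 [1, 0, 0, 0],
 [-1, -1, 1, 1]]
  V a = (-3, -5, -3, 8)
Solving gives a = (-3, -2, 0, 3).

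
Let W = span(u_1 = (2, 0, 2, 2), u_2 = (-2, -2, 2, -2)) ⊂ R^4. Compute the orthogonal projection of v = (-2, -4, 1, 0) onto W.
proj_W(v) = (-17/11, -20/11, 23/11, -17/11)

Set up U = [u_1 | ... | u_2] ∈ R^(4×2). The projector onto W = col(U) is P = U (U^T U)^(-1) U^T.
Compute U^T U =
  [12, -4]
  [-4, 16],
and U^T v = (-2, 14).
Solve U^T U · c = U^T v for the coefficients: c = (3/22, 10/11). The projection is proj_W(v) = U c.
Check: (v - proj_W(v)) · u_1 = 0  (should be 0).
Check: (v - proj_W(v)) · u_2 = 0  (should be 0).
Result: proj_W(v) = (-17/11, -20/11, 23/11, -17/11).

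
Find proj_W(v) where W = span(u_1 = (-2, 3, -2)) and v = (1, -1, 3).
proj_W(v) = (22/17, -33/17, 22/17)

Set up U = [u_1 | ... | u_1] ∈ R^(3×1). The projector onto W = col(U) is P = U (U^T U)^(-1) U^T.
Compute U^T U =
  [17],
and U^T v = (-11).
Solve U^T U · c = U^T v for the coefficients: c = (-11/17). The projection is proj_W(v) = U c.
Check: (v - proj_W(v)) · u_1 = 0  (should be 0).
Result: proj_W(v) = (22/17, -33/17, 22/17).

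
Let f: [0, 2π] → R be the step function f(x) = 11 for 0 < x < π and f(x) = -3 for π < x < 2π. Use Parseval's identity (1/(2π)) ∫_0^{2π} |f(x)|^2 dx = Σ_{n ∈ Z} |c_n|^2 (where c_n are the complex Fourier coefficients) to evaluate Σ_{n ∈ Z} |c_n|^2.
Σ |c_n|^2 = 65

Parseval equates the L^2 energy of f (normalised by 1/(2π)) with the ℓ^2 sum of its Fourier coefficients: (1/(2π)) ∫_0^{2π} |f|^2 = Σ |c_n|^2.
Compute the left side: (1/(2π)) [∫_0^π 11^2 dx + ∫_π^{2π} (-3)^2 dx] = (1/(2π)) · (121π + 9π) = (121 + 9)/2 = 65.
So Σ_{n ∈ Z} |c_n|^2 = 65.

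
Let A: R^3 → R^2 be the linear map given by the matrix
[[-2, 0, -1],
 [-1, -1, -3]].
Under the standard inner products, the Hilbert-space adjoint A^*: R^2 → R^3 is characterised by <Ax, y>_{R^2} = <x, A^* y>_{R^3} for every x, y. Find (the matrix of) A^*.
A^* = A^T =
[[-2, -1],
 [0, -1],
 [-1, -3]]

For real matrices with standard dot products, the defining identity <Ax, y> = <x, A^* y> gives (Ax)^T y = x^T (A^*) y, i.e. x^T A^T y = x^T (A^*) y. Since this holds for all x, y, we must have A^* = A^T. Therefore
A^* =
[[-2, -1],
 [0, -1],
 [-1, -3]].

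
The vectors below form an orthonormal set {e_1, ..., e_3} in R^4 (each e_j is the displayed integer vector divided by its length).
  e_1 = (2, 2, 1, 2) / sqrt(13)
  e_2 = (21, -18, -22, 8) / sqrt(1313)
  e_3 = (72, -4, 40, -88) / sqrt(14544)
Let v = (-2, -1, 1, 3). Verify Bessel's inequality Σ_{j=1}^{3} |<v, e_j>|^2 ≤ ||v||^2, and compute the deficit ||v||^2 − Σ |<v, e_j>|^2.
Σ |<v, e_j>|^2 = 86/9; ||v||^2 = 15; deficit = 49/9

Write each e_j = u_j / sqrt(<u_j, u_j>) where u_j is the displayed integer vector. Then <v, e_j> = <v, u_j> / sqrt(<u_j, u_j>), so |<v, e_j>|^2 = <v, u_j>^2 / <u_j, u_j>.
Coefficients: <v, e_1> = 1/sqrt(13), <v, e_2> = -22/sqrt(1313), <v, e_3> = -364/sqrt(14544).
Square and sum: Σ |<v, e_j>|^2 = 86/9.
Compute ||v||^2 = v·v = 15.
Deficit = 15 − 86/9 = 49/9 ≥ 0, confirming Bessel's inequality. (The deficit equals ||v − Σ <v,e_j> e_j||^2, the squared distance from v to span{e_j}.)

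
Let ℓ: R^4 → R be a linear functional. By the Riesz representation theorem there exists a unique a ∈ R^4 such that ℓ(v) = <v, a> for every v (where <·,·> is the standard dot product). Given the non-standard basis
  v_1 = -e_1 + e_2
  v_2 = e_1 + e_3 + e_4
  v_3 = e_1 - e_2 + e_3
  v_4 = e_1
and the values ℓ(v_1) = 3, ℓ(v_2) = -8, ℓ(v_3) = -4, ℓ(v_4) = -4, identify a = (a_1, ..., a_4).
a = (-4, -1, -1, -3)

Write a = (a_1, ..., a_4) in the standard basis. For each basis vector v_i, ℓ(v_i) = <v_i, a> is a linear equation in the a_j's. Collect the n equations into a matrix system V a = ℓ, where row i of V is v_i (expressed in the standard basis). Since V is invertible (lower-triangular with 1s on the diagonal, up to permutation), solve by back-substitution:
  V =
[[-1, 1, 0, 0],
 [1, 0, 1, 1],
 [1, -1, 1, 0],
 [1, 0, 0, 0]]
  V a = (3, -8, -4, -4)
Solving gives a = (-4, -1, -1, -3).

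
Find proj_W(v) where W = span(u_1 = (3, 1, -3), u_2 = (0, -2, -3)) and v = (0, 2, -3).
proj_W(v) = (18/11, 4/11, -21/11)

Set up U = [u_1 | ... | u_2] ∈ R^(3×2). The projector onto W = col(U) is P = U (U^T U)^(-1) U^T.
Compute U^T U =
  [19, 7]
  [7, 13],
and U^T v = (11, 5).
Solve U^T U · c = U^T v for the coefficients: c = (6/11, 1/11). The projection is proj_W(v) = U c.
Check: (v - proj_W(v)) · u_1 = 0  (should be 0).
Check: (v - proj_W(v)) · u_2 = 0  (should be 0).
Result: proj_W(v) = (18/11, 4/11, -21/11).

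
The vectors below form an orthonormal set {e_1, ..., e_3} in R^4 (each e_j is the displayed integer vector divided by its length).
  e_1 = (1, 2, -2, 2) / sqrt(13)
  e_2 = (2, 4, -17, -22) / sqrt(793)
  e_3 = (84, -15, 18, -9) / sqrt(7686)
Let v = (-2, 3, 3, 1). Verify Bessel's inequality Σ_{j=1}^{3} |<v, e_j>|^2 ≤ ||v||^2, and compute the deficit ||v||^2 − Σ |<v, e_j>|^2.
Σ |<v, e_j>|^2 = 9; ||v||^2 = 23; deficit = 14

Write each e_j = u_j / sqrt(<u_j, u_j>) where u_j is the displayed integer vector. Then <v, e_j> = <v, u_j> / sqrt(<u_j, u_j>), so |<v, e_j>|^2 = <v, u_j>^2 / <u_j, u_j>.
Coefficients: <v, e_1> = 0/sqrt(13), <v, e_2> = -65/sqrt(793), <v, e_3> = -168/sqrt(7686).
Square and sum: Σ |<v, e_j>|^2 = 9.
Compute ||v||^2 = v·v = 23.
Deficit = 23 − 9 = 14 ≥ 0, confirming Bessel's inequality. (The deficit equals ||v − Σ <v,e_j> e_j||^2, the squared distance from v to span{e_j}.)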